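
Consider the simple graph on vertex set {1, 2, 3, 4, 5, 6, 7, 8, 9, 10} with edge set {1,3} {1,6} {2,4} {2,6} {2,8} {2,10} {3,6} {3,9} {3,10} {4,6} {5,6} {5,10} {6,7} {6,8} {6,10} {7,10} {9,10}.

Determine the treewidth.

2

A width-2 tree decomposition is:
Bags: B1 = {2, 6, 10}  B2 = {2, 4, 6}  B3 = {3, 6, 10}  B4 = {5, 6, 10}  B5 = {3, 9, 10}  B6 = {6, 7, 10}  B7 = {2, 6, 8}  B8 = {1, 3, 6}
Tree: B1–B2, B1–B3, B1–B4, B3–B5, B1–B6, B2–B7, B3–B8
Each bag holds 3 vertices, so the decomposition has width 2, which upper-bounds the treewidth. Conversely, {3, 9, 10} is a clique of size 3, and the vertices of any clique must share a bag in every tree decomposition; so some bag has ≥ 3 vertices and tw(G) ≥ 2. Hence tw(G) = 2 exactly.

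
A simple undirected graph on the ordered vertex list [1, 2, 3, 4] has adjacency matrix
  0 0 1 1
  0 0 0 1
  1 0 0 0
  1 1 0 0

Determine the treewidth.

A width-1 tree decomposition is:
Bags: B1 = {1, 4}  B2 = {2, 4}  B3 = {1, 3}
Tree: B1–B2, B1–B3
Every bag has size at most 2, so the width is 2 − 1 = 1 and tw(G) ≤ 1. Since G has at least one edge (e.g. 4–1), it is not an edgeless graph, so tw(G) ≥ 1. Hence tw(G) = 1 exactly.

1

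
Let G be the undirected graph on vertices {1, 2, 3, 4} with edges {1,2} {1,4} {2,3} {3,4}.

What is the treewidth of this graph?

A width-2 tree decomposition is:
Bags: B1 = {1, 2, 4}  B2 = {2, 3, 4}
Tree: B1–B2
Each bag holds 3 vertices, so the decomposition has width 2, which upper-bounds the treewidth. The edges 4–1–2–3–4 form a cycle, so G is not a tree and its treewidth is at least 2. The upper and lower bounds meet at 2, so that is the treewidth.

2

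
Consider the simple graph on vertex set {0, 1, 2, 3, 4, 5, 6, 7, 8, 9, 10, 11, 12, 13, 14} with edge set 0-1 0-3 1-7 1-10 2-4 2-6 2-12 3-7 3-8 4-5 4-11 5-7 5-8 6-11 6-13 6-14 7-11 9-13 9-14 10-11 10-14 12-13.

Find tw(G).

A width-3 tree decomposition is:
Bags: B1 = {0, 3, 5, 8}  B2 = {0, 3, 5, 7}  B3 = {0, 1, 5, 7}  B4 = {1, 4, 5, 7}  B5 = {1, 4, 7, 11}  B6 = {1, 4, 10, 11}  B7 = {2, 4, 10, 11}  B8 = {2, 6, 10, 11}  B9 = {2, 6, 10, 14}  B10 = {2, 6, 12, 14}  B11 = {6, 12, 13, 14}  B12 = {9, 12, 13, 14}
Tree: B1–B2, B2–B3, B3–B4, B4–B5, B5–B6, B6–B7, B7–B8, B8–B9, B9–B10, B10–B11, B11–B12
The largest bag has 4 vertices, giving width 3; this decomposition certifies tw(G) ≤ 3. For the lower bound: the 4 vertex sets {0,3,8}, {5}, {7}, {1,4,10,11} are disjoint, each induces a connected subgraph, and every pair is joined by at least one edge of G. Contracting each set to a single vertex therefore yields K_{4} as a minor, and since treewidth is minor-monotone, tw(G) ≥ tw(K_{4}) = 3. Therefore the treewidth is 3.

3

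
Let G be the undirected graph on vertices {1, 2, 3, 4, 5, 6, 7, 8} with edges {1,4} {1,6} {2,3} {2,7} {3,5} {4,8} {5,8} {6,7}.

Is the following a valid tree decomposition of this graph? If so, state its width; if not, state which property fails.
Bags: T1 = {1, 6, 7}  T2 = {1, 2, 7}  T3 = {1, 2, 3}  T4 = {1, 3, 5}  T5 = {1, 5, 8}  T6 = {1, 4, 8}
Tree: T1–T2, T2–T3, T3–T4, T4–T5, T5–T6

Vertex coverage: the bags together contain {1, 2, 3, 4, 5, 6, 7, 8}, the full vertex set. Edge coverage: each edge of G has both endpoints in at least one bag. Running intersection: for every vertex, the bags containing it form a connected subtree. All three properties hold, so this is a valid tree decomposition of width max|bag| − 1 = 2, and hence tw(G) ≤ 2.

Yes; width 2.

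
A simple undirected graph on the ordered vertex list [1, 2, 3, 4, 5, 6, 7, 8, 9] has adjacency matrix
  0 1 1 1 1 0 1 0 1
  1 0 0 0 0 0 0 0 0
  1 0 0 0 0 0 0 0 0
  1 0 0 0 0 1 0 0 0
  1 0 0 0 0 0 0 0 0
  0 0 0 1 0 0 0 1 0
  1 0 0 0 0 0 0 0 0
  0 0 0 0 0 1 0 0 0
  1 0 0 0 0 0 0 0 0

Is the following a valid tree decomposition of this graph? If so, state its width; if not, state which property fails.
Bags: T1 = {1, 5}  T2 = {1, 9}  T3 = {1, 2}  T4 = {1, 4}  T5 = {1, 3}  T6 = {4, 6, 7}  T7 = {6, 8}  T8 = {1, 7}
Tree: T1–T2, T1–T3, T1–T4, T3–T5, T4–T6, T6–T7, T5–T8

A tree decomposition must satisfy three properties: every vertex lies in some bag; for every edge, both endpoints lie together in some bag; and for every vertex, the bags containing it form a connected subtree. Here bags containing vertex 7 are not connected in the tree, so the decomposition is invalid.

No — bags containing vertex 7 are not connected in the tree.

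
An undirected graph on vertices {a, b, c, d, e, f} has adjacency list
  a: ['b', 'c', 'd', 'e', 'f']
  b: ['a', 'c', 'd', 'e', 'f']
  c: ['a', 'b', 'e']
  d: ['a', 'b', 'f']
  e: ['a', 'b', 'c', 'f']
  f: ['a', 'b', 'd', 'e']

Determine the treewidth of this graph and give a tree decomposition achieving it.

Treewidth 3.
Bags: B1 = {a, b, e, f}  B2 = {a, b, c, e}  B3 = {a, b, d, f}
Tree: B1–B2, B1–B3

Each bag holds 4 vertices, so the decomposition has width 3, which upper-bounds the treewidth. On the other hand G contains the 4-clique {a, b, d, f}. A clique must lie in a single bag of any decomposition, so no decomposition can have width below 3. Hence tw(G) = 3 exactly.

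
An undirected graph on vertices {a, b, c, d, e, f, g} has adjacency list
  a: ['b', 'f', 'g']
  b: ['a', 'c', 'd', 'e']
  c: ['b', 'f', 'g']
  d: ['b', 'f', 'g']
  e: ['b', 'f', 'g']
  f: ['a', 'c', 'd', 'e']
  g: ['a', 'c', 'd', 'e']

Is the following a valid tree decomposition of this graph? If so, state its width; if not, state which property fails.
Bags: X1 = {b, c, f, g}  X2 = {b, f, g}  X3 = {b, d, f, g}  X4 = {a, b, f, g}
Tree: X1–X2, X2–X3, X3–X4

A tree decomposition must satisfy three properties: every vertex lies in some bag; for every edge, both endpoints lie together in some bag; and for every vertex, the bags containing it form a connected subtree. Here vertex e appears in no bag, so the decomposition is invalid.

No — vertex e appears in no bag.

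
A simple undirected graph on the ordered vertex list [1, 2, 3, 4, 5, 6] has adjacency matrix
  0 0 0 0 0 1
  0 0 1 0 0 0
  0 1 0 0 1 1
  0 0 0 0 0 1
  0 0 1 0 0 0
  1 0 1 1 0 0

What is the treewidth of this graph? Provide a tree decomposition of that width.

Treewidth 1.
Bags: B1 = {3, 6}  B2 = {4, 6}  B3 = {2, 3}  B4 = {3, 5}  B5 = {1, 6}
Tree: B1–B2, B1–B3, B3–B4, B2–B5

Every bag has size at most 2, so the width is 2 − 1 = 1 and tw(G) ≤ 1. G has an edge, so its treewidth is at least 1. The upper and lower bounds meet at 1, so that is the treewidth.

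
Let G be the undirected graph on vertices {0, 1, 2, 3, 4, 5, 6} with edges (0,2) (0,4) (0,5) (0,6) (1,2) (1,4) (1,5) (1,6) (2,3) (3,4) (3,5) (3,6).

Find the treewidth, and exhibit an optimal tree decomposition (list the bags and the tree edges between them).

Every bag has size at most 4, so the width is 4 − 1 = 3 and tw(G) ≤ 3. For the lower bound: the 4 vertex sets {0,4}, {1,6}, {3}, {5} are disjoint, each induces a connected subgraph, and every pair is joined by at least one edge of G. Contracting each set to a single vertex therefore yields K_{4} as a minor, and since treewidth is minor-monotone, tw(G) ≥ tw(K_{4}) = 3. Therefore the treewidth is 3.

Treewidth 3.
One such decomposition:
Bags: B1 = {0, 1, 3, 4}  B2 = {0, 1, 3, 6}  B3 = {0, 1, 3, 5}  B4 = {0, 1, 2, 3}
Tree: B1–B2, B2–B3, B3–B4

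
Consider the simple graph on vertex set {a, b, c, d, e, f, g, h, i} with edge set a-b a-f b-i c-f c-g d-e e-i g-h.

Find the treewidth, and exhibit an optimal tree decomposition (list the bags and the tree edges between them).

Every bag has size at most 2, so the width is 2 − 1 = 1 and tw(G) ≤ 1. Any graph with an edge has treewidth ≥ 1, and G has the edge d–e. The upper and lower bounds meet at 1, so that is the treewidth.

Treewidth 1.
One such decomposition:
Bags: B1 = {d, e}  B2 = {e, i}  B3 = {b, i}  B4 = {a, b}  B5 = {a, f}  B6 = {c, f}  B7 = {c, g}  B8 = {g, h}
Tree: B1–B2, B2–B3, B3–B4, B4–B5, B5–B6, B6–B7, B7–B8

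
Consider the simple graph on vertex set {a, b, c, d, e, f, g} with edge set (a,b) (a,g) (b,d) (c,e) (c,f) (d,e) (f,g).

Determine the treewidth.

2

A width-2 tree decomposition is:
Bags: B1 = {a, b, g}  B2 = {b, d, g}  B3 = {d, e, g}  B4 = {c, e, g}  B5 = {c, f, g}
Tree: B1–B2, B2–B3, B3–B4, B4–B5
The largest bag has 3 vertices, giving width 2; this decomposition certifies tw(G) ≤ 2. For the lower bound, G contains the cycle g–a–b–d–e–c–f–g, so G is not a forest; only forests have treewidth ≤ 1, hence tw(G) ≥ 2. Therefore the treewidth is 2.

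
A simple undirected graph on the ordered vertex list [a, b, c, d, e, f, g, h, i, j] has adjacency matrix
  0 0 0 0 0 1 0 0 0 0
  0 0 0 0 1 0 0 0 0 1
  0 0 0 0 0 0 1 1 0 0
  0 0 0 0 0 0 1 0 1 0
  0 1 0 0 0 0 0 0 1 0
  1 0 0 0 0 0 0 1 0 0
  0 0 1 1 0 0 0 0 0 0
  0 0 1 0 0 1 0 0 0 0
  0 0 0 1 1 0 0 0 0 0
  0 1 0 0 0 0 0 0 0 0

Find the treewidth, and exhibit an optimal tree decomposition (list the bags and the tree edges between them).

Treewidth 1.
Bags: B1 = {b, j}  B2 = {b, e}  B3 = {e, i}  B4 = {d, i}  B5 = {d, g}  B6 = {c, g}  B7 = {c, h}  B8 = {f, h}  B9 = {a, f}
Tree: B1–B2, B2–B3, B3–B4, B4–B5, B5–B6, B6–B7, B7–B8, B8–B9

Each bag holds 2 vertices, so the decomposition has width 1, which upper-bounds the treewidth. Any graph with an edge has treewidth ≥ 1, and G has the edge j–b. Hence tw(G) = 1 exactly.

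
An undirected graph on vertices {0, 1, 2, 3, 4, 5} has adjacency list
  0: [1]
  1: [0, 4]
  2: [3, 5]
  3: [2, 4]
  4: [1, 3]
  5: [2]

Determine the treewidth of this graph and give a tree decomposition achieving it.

Treewidth 1.
Bags: B1 = {0, 1}  B2 = {1, 4}  B3 = {3, 4}  B4 = {2, 3}  B5 = {2, 5}
Tree: B1–B2, B2–B3, B3–B4, B4–B5

The largest bag has 2 vertices, giving width 1; this decomposition certifies tw(G) ≤ 1. G has an edge, so its treewidth is at least 1. Combining the bounds, tw(G) = 1.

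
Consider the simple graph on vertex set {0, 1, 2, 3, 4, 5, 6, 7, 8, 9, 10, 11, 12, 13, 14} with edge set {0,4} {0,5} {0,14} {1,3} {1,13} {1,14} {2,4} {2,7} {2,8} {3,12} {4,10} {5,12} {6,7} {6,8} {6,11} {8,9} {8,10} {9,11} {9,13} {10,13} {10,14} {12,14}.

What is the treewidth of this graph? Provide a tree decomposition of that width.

Each bag holds 4 vertices, so the decomposition has width 3, which upper-bounds the treewidth. For the lower bound: the 4 vertex sets {3,5,12}, {1}, {14}, {0,4,10,13} are disjoint, each induces a connected subgraph, and every pair is joined by at least one edge of G. Contracting each set to a single vertex therefore yields K_{4} as a minor, and since treewidth is minor-monotone, tw(G) ≥ tw(K_{4}) = 3. Hence tw(G) = 3 exactly.

Treewidth 3.
Bags: B1 = {1, 3, 5, 12}  B2 = {1, 5, 12, 14}  B3 = {0, 1, 5, 14}  B4 = {0, 1, 13, 14}  B5 = {0, 10, 13, 14}  B6 = {0, 4, 10, 13}  B7 = {4, 9, 10, 13}  B8 = {4, 8, 9, 10}  B9 = {2, 4, 8, 9}  B10 = {2, 8, 9, 11}  B11 = {2, 6, 8, 11}  B12 = {2, 6, 7, 11}
Tree: B1–B2, B2–B3, B3–B4, B4–B5, B5–B6, B6–B7, B7–B8, B8–B9, B9–B10, B10–B11, B11–B12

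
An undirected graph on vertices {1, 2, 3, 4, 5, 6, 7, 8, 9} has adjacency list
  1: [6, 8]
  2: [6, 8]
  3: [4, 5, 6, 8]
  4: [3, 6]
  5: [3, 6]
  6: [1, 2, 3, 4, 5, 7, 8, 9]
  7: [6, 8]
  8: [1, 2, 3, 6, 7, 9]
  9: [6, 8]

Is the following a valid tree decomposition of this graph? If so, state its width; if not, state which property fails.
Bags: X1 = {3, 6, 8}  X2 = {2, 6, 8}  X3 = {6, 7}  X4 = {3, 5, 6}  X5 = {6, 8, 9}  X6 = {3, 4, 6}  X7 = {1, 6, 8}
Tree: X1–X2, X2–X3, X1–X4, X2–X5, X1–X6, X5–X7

A tree decomposition must satisfy three properties: every vertex lies in some bag; for every edge, both endpoints lie together in some bag; and for every vertex, the bags containing it form a connected subtree. Here edge (8,7) lies in no bag, so the decomposition is invalid.

No — edge (8,7) lies in no bag.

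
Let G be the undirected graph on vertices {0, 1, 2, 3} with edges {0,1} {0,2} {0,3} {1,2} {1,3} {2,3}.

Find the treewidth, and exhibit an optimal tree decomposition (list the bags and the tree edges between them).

Treewidth 3.
Bags: B1 = {0, 1, 2, 3}
Tree: (single bag)

With just one bag of size 4, the width is 4 − 1 = 3, so tw(G) ≤ 3. On the other hand G contains the 4-clique {0, 1, 2, 3}. A clique must lie in a single bag of any decomposition, so no decomposition can have width below 3. Combining the bounds, tw(G) = 3.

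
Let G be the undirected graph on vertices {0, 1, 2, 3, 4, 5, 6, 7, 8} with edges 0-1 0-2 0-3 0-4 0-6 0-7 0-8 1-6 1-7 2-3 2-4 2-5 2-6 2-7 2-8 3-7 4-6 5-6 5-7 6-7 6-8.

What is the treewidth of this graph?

3

A width-3 tree decomposition is:
Bags: B1 = {0, 2, 6, 8}  B2 = {0, 2, 6, 7}  B3 = {0, 1, 6, 7}  B4 = {2, 5, 6, 7}  B5 = {0, 2, 3, 7}  B6 = {0, 2, 4, 6}
Tree: B1–B2, B2–B3, B2–B4, B2–B5, B2–B6
The largest bag has 4 vertices, giving width 3; this decomposition certifies tw(G) ≤ 3. On the other hand G contains the 4-clique {0, 1, 6, 7}. A clique must lie in a single bag of any decomposition, so no decomposition can have width below 3. Combining the bounds, tw(G) = 3.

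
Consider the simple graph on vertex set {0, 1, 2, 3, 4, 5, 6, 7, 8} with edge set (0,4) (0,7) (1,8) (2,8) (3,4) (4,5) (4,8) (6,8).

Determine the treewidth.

1

A width-1 tree decomposition is:
Bags: B1 = {4, 8}  B2 = {2, 8}  B3 = {6, 8}  B4 = {0, 4}  B5 = {3, 4}  B6 = {0, 7}  B7 = {4, 5}  B8 = {1, 8}
Tree: B1–B2, B2–B3, B1–B4, B4–B5, B4–B6, B1–B7, B1–B8
Every bag has size at most 2, so the width is 2 − 1 = 1 and tw(G) ≤ 1. G has an edge, so its treewidth is at least 1. Therefore the treewidth is 1.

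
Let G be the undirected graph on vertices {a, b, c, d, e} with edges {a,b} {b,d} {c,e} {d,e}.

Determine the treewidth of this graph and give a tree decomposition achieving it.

Treewidth 1.
Bags: B1 = {c, e}  B2 = {d, e}  B3 = {b, d}  B4 = {a, b}
Tree: B1–B2, B2–B3, B3–B4

Each bag holds 2 vertices, so the decomposition has width 1, which upper-bounds the treewidth. Any graph with an edge has treewidth ≥ 1, and G has the edge c–e. Therefore the treewidth is 1.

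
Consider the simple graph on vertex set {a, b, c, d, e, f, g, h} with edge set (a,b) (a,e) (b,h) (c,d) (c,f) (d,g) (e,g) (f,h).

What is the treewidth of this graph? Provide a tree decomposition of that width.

Every bag has size at most 3, so the width is 3 − 1 = 2 and tw(G) ≤ 2. Since h–b–a–e–g–d–c–f–h is a cycle in G, G is not acyclic. Forests are exactly the graphs of treewidth ≤ 1, so tw(G) ≥ 2. Therefore the treewidth is 2.

Treewidth 2.
One such decomposition:
Bags: B1 = {a, b, h}  B2 = {a, e, h}  B3 = {e, g, h}  B4 = {d, g, h}  B5 = {c, d, h}  B6 = {c, f, h}
Tree: B1–B2, B2–B3, B3–B4, B4–B5, B5–B6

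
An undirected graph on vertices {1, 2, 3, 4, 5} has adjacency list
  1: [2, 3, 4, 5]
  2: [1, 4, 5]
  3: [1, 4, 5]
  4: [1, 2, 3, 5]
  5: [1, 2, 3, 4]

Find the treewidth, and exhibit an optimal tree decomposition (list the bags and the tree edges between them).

Every bag has size at most 4, so the width is 4 − 1 = 3 and tw(G) ≤ 3. Conversely, {1, 2, 4, 5} is a clique of size 4, and the vertices of any clique must share a bag in every tree decomposition; so some bag has ≥ 4 vertices and tw(G) ≥ 3. Hence tw(G) = 3 exactly.

Treewidth 3.
Bags: B1 = {1, 2, 4, 5}  B2 = {1, 3, 4, 5}
Tree: B1–B2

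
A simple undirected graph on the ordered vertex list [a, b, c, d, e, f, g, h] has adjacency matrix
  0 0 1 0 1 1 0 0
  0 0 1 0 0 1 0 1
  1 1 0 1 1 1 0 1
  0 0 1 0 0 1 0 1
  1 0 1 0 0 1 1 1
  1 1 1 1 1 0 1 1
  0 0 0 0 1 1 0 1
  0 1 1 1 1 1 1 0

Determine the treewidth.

3

A width-3 tree decomposition is:
Bags: B1 = {c, e, f, h}  B2 = {c, d, f, h}  B3 = {b, c, f, h}  B4 = {e, f, g, h}  B5 = {a, c, e, f}
Tree: B1–B2, B2–B3, B1–B4, B1–B5
Each bag holds 4 vertices, so the decomposition has width 3, which upper-bounds the treewidth. Conversely, {e, f, g, h} is a clique of size 4, and the vertices of any clique must share a bag in every tree decomposition; so some bag has ≥ 4 vertices and tw(G) ≥ 3. Therefore the treewidth is 3.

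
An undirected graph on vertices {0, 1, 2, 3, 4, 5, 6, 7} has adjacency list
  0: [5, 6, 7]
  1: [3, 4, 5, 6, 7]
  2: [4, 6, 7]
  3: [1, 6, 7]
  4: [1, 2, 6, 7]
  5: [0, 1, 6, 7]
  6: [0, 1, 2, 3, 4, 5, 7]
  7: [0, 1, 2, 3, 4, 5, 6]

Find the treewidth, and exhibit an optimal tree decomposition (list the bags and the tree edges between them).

The largest bag has 4 vertices, giving width 3; this decomposition certifies tw(G) ≤ 3. On the other hand G contains the 4-clique {0, 5, 6, 7}. A clique must lie in a single bag of any decomposition, so no decomposition can have width below 3. The upper and lower bounds meet at 3, so that is the treewidth.

Treewidth 3.
Bags: B1 = {1, 5, 6, 7}  B2 = {1, 4, 6, 7}  B3 = {1, 3, 6, 7}  B4 = {2, 4, 6, 7}  B5 = {0, 5, 6, 7}
Tree: B1–B2, B1–B3, B2–B4, B1–B5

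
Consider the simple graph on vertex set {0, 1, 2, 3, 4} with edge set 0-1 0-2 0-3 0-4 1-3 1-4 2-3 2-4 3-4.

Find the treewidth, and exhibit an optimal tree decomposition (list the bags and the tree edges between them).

Treewidth 3.
One such decomposition:
Bags: B1 = {0, 1, 3, 4}  B2 = {0, 2, 3, 4}
Tree: B1–B2

Every bag has size at most 4, so the width is 4 − 1 = 3 and tw(G) ≤ 3. On the other hand G contains the 4-clique {0, 1, 3, 4}. A clique must lie in a single bag of any decomposition, so no decomposition can have width below 3. The upper and lower bounds meet at 3, so that is the treewidth.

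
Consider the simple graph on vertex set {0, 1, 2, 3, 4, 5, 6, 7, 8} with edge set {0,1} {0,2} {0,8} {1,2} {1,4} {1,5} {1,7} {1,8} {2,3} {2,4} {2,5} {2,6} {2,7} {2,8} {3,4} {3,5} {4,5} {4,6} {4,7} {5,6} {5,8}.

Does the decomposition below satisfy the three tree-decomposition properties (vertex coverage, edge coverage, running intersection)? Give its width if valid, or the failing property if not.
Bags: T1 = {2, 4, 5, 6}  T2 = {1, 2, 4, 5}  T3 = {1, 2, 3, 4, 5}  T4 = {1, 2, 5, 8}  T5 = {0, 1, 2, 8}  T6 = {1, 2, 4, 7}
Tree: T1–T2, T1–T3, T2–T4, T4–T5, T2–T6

A tree decomposition must satisfy three properties: every vertex lies in some bag; for every edge, both endpoints lie together in some bag; and for every vertex, the bags containing it form a connected subtree. Here bags containing vertex 1 are not connected in the tree, so the decomposition is invalid.

No — bags containing vertex 1 are not connected in the tree.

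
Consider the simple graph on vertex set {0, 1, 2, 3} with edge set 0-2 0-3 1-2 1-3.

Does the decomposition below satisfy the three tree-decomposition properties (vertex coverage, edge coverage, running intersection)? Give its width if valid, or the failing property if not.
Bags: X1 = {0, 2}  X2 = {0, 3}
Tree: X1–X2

No — vertex 1 appears in no bag.

A tree decomposition must satisfy three properties: every vertex lies in some bag; for every edge, both endpoints lie together in some bag; and for every vertex, the bags containing it form a connected subtree. Here vertex 1 appears in no bag, so the decomposition is invalid.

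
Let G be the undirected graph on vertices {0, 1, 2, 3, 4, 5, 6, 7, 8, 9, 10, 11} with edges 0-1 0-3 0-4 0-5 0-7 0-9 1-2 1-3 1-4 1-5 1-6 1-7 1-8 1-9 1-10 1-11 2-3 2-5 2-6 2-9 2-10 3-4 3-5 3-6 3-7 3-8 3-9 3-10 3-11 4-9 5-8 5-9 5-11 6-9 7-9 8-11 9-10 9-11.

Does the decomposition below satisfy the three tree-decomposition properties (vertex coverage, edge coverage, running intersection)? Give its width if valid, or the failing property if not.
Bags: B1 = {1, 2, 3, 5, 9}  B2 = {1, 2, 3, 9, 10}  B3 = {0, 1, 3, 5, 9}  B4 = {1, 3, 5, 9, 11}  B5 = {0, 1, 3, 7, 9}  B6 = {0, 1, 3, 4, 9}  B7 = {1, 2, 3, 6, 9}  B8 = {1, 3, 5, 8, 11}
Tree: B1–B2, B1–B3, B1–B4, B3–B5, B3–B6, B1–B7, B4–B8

Vertex coverage: the bags together contain {0, 1, 2, 3, 4, 5, 6, 7, 8, 9, 10, 11}, the full vertex set. Edge coverage: each edge of G has both endpoints in at least one bag. Running intersection: for every vertex, the bags containing it form a connected subtree. All three properties hold, so this is a valid tree decomposition of width max|bag| − 1 = 4, and hence tw(G) ≤ 4.

Yes; width 4.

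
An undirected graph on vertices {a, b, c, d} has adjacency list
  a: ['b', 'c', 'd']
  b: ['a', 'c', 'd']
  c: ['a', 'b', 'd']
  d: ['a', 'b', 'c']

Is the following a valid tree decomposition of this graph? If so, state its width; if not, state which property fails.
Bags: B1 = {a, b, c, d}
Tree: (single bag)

Yes; width 3.

Checking the three conditions: (i) the bags cover all of {a, b, c, d}; (ii) for each edge, some bag contains both endpoints; (iii) the bags containing any fixed vertex form a subtree. All hold, so the decomposition is valid with width 4 − 1 = 3.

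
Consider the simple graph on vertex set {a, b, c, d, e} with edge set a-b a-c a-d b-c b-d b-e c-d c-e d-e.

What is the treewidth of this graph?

A width-3 tree decomposition is:
Bags: B1 = {b, c, d, e}  B2 = {a, b, c, d}
Tree: B1–B2
Each bag holds 4 vertices, so the decomposition has width 3, which upper-bounds the treewidth. On the other hand G contains the 4-clique {b, c, d, e}. A clique must lie in a single bag of any decomposition, so no decomposition can have width below 3. Therefore the treewidth is 3.

3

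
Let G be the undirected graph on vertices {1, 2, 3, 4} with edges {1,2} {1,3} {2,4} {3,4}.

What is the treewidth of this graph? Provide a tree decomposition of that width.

Each bag holds 3 vertices, so the decomposition has width 2, which upper-bounds the treewidth. Since 1–3–4–2–1 is a cycle in G, G is not acyclic. Forests are exactly the graphs of treewidth ≤ 1, so tw(G) ≥ 2. The upper and lower bounds meet at 2, so that is the treewidth.

Treewidth 2.
One optimal decomposition is:
Bags: B1 = {1, 3, 4}  B2 = {1, 2, 4}
Tree: B1–B2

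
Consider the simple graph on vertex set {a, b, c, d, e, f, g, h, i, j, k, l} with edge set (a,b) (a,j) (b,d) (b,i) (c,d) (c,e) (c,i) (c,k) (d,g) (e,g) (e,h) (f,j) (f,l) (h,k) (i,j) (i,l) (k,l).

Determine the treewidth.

A width-3 tree decomposition is:
Bags: B1 = {a, b, f, j}  B2 = {b, f, i, j}  B3 = {b, f, i, l}  B4 = {b, d, i, l}  B5 = {c, d, i, l}  B6 = {c, d, k, l}  B7 = {c, d, g, k}  B8 = {c, e, g, k}  B9 = {e, g, h, k}
Tree: B1–B2, B2–B3, B3–B4, B4–B5, B5–B6, B6–B7, B7–B8, B8–B9
Each bag holds 4 vertices, so the decomposition has width 3, which upper-bounds the treewidth. For the lower bound: the 4 vertex sets {a,f,j}, {b}, {i}, {c,d,k,l} are disjoint, each induces a connected subgraph, and every pair is joined by at least one edge of G. Contracting each set to a single vertex therefore yields K_{4} as a minor, and since treewidth is minor-monotone, tw(G) ≥ tw(K_{4}) = 3. Hence tw(G) = 3 exactly.

3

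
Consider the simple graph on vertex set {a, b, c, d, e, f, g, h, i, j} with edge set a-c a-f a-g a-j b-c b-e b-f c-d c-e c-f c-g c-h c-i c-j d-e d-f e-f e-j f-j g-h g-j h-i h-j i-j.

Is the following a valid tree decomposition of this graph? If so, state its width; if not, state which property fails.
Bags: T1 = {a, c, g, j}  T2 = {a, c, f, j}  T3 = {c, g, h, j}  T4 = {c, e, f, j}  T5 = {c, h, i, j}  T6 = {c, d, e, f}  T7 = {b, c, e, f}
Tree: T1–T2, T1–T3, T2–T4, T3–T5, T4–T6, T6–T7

Vertex coverage: the bags together contain {a, b, c, d, e, f, g, h, i, j}, the full vertex set. Edge coverage: each edge of G has both endpoints in at least one bag. Running intersection: for every vertex, the bags containing it form a connected subtree. All three properties hold, so this is a valid tree decomposition of width max|bag| − 1 = 3, and hence tw(G) ≤ 3.

Yes; width 3.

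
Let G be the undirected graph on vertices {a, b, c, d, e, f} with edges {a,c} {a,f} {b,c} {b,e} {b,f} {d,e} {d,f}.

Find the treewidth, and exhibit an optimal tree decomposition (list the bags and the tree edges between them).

The largest bag has 3 vertices, giving width 2; this decomposition certifies tw(G) ≤ 2. For the lower bound, G contains the cycle a–c–b–f–a, so G is not a forest; only forests have treewidth ≤ 1, hence tw(G) ≥ 2. Hence tw(G) = 2 exactly.

Treewidth 2.
Bags: B1 = {a, c, f}  B2 = {b, c, f}  B3 = {b, d, f}  B4 = {b, d, e}
Tree: B1–B2, B2–B3, B3–B4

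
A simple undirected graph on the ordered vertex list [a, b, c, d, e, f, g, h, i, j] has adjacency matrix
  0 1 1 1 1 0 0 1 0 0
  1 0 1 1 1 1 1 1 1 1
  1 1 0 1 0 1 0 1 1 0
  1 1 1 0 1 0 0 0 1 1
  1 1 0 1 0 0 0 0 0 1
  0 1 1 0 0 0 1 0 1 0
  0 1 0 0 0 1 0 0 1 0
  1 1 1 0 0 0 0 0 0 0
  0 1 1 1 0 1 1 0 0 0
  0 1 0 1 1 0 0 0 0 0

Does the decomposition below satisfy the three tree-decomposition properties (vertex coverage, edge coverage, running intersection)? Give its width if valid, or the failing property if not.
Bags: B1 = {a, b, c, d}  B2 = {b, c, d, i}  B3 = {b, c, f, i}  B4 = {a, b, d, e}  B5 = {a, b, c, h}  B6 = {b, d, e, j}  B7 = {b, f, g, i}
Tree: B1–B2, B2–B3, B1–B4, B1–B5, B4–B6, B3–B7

Yes; width 3.

Vertex coverage: the bags together contain {a, b, c, d, e, f, g, h, i, j}, the full vertex set. Edge coverage: each edge of G has both endpoints in at least one bag. Running intersection: for every vertex, the bags containing it form a connected subtree. All three properties hold, so this is a valid tree decomposition of width max|bag| − 1 = 3, and hence tw(G) ≤ 3.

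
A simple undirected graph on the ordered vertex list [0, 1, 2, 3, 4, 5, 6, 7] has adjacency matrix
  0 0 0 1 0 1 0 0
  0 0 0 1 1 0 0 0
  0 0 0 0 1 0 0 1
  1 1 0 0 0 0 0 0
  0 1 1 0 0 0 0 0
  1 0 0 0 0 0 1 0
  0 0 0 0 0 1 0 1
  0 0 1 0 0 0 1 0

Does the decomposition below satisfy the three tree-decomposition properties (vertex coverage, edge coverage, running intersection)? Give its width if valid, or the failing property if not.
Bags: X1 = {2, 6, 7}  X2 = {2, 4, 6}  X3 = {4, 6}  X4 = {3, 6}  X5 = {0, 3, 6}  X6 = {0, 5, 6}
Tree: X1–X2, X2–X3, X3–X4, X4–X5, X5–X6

No — vertex 1 appears in no bag.

A tree decomposition must satisfy three properties: every vertex lies in some bag; for every edge, both endpoints lie together in some bag; and for every vertex, the bags containing it form a connected subtree. Here vertex 1 appears in no bag, so the decomposition is invalid.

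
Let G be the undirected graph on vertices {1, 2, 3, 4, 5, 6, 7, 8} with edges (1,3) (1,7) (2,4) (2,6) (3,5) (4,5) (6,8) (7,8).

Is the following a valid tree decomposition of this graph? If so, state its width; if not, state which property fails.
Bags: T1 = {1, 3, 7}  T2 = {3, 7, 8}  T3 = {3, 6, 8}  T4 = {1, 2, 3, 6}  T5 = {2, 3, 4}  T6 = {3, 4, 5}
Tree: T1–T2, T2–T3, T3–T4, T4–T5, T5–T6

A tree decomposition must satisfy three properties: every vertex lies in some bag; for every edge, both endpoints lie together in some bag; and for every vertex, the bags containing it form a connected subtree. Here bags containing vertex 1 are not connected in the tree, so the decomposition is invalid.

No — bags containing vertex 1 are not connected in the tree.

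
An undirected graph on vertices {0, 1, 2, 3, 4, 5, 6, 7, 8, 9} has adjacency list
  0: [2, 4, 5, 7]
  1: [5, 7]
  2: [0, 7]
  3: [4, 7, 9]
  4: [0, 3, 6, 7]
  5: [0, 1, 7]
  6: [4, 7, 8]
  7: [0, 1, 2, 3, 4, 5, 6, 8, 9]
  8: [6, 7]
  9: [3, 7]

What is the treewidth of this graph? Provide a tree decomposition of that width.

Treewidth 2.
Bags: B1 = {0, 5, 7}  B2 = {0, 4, 7}  B3 = {1, 5, 7}  B4 = {4, 6, 7}  B5 = {3, 4, 7}  B6 = {0, 2, 7}  B7 = {3, 7, 9}  B8 = {6, 7, 8}
Tree: B1–B2, B1–B3, B2–B4, B2–B5, B1–B6, B5–B7, B4–B8

The largest bag has 3 vertices, giving width 2; this decomposition certifies tw(G) ≤ 2. Conversely, {0, 2, 7} is a clique of size 3, and the vertices of any clique must share a bag in every tree decomposition; so some bag has ≥ 3 vertices and tw(G) ≥ 2. The upper and lower bounds meet at 2, so that is the treewidth.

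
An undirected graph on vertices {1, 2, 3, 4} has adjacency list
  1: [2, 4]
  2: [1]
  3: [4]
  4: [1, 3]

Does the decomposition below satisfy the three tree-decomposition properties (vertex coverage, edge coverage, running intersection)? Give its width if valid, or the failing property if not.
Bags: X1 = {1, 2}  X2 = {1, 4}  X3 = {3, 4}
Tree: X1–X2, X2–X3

Vertex coverage: the bags together contain {1, 2, 3, 4}, the full vertex set. Edge coverage: each edge of G has both endpoints in at least one bag. Running intersection: for every vertex, the bags containing it form a connected subtree. All three properties hold, so this is a valid tree decomposition of width max|bag| − 1 = 1, and hence tw(G) ≤ 1.

Yes; width 1.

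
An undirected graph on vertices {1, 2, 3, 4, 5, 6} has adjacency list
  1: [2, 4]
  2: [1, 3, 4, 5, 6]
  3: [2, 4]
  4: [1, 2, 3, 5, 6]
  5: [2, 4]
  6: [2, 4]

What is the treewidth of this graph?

A width-2 tree decomposition is:
Bags: B1 = {2, 3, 4}  B2 = {2, 4, 5}  B3 = {1, 2, 4}  B4 = {2, 4, 6}
Tree: B1–B2, B2–B3, B1–B4
The largest bag has 3 vertices, giving width 2; this decomposition certifies tw(G) ≤ 2. Conversely, {1, 2, 4} is a clique of size 3, and the vertices of any clique must share a bag in every tree decomposition; so some bag has ≥ 3 vertices and tw(G) ≥ 2. The upper and lower bounds meet at 2, so that is the treewidth.

2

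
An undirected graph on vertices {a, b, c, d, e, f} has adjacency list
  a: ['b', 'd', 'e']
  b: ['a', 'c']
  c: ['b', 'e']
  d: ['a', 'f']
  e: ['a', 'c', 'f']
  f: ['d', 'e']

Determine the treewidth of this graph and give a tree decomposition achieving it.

Every bag has size at most 3, so the width is 3 − 1 = 2 and tw(G) ≤ 2. The edges f–d–a–e–f form a cycle, so G is not a tree and its treewidth is at least 2. Combining the bounds, tw(G) = 2.

Treewidth 2.
One optimal decomposition is:
Bags: B1 = {d, e, f}  B2 = {a, d, e}  B3 = {a, c, e}  B4 = {a, b, c}
Tree: B1–B2, B2–B3, B3–B4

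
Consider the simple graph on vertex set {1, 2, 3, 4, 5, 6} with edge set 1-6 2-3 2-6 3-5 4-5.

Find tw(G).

A width-1 tree decomposition is:
Bags: B1 = {1, 6}  B2 = {2, 6}  B3 = {2, 3}  B4 = {3, 5}  B5 = {4, 5}
Tree: B1–B2, B2–B3, B3–B4, B4–B5
Each bag holds 2 vertices, so the decomposition has width 1, which upper-bounds the treewidth. Any graph with an edge has treewidth ≥ 1, and G has the edge 1–6. Combining the bounds, tw(G) = 1.

1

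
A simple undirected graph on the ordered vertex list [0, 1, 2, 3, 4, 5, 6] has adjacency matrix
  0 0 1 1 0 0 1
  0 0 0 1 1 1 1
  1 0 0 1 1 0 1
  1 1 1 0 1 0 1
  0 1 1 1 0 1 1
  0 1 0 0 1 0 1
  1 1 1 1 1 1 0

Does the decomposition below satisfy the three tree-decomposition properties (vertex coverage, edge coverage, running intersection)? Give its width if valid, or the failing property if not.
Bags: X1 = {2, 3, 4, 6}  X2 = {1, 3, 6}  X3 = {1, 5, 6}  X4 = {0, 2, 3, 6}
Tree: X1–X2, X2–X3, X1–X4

No — edge (4,1) lies in no bag.

A tree decomposition must satisfy three properties: every vertex lies in some bag; for every edge, both endpoints lie together in some bag; and for every vertex, the bags containing it form a connected subtree. Here edge (4,1) lies in no bag, so the decomposition is invalid.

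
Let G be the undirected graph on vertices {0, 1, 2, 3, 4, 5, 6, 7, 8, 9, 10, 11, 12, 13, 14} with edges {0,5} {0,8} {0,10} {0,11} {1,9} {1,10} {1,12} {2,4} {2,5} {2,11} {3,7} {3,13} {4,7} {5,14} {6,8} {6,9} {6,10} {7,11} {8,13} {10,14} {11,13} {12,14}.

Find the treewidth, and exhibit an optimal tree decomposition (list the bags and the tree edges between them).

Treewidth 3.
One such decomposition:
Bags: B1 = {2, 3, 4, 7}  B2 = {2, 3, 7, 11}  B3 = {2, 3, 11, 13}  B4 = {2, 5, 11, 13}  B5 = {0, 5, 11, 13}  B6 = {0, 5, 8, 13}  B7 = {0, 5, 8, 14}  B8 = {0, 8, 10, 14}  B9 = {6, 8, 10, 14}  B10 = {6, 10, 12, 14}  B11 = {1, 6, 10, 12}  B12 = {1, 6, 9, 12}
Tree: B1–B2, B2–B3, B3–B4, B4–B5, B5–B6, B6–B7, B7–B8, B8–B9, B9–B10, B10–B11, B11–B12

Every bag has size at most 4, so the width is 4 − 1 = 3 and tw(G) ≤ 3. For the lower bound: the 4 vertex sets {3,4,7}, {2}, {11}, {0,5,8,13} are disjoint, each induces a connected subgraph, and every pair is joined by at least one edge of G. Contracting each set to a single vertex therefore yields K_{4} as a minor, and since treewidth is minor-monotone, tw(G) ≥ tw(K_{4}) = 3. Combining the bounds, tw(G) = 3.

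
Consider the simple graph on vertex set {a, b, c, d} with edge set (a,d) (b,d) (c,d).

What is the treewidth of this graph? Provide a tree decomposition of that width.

The largest bag has 2 vertices, giving width 1; this decomposition certifies tw(G) ≤ 1. G has an edge, so its treewidth is at least 1. Hence tw(G) = 1 exactly.

Treewidth 1.
Bags: B1 = {c, d}  B2 = {a, d}  B3 = {b, d}
Tree: B1–B2, B2–B3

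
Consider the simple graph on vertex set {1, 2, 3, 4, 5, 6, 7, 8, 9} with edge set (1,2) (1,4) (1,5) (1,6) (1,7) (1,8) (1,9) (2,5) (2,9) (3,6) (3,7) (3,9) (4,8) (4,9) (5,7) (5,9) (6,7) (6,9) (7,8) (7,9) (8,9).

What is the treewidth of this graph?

A width-3 tree decomposition is:
Bags: B1 = {1, 7, 8, 9}  B2 = {1, 6, 7, 9}  B3 = {3, 6, 7, 9}  B4 = {1, 4, 8, 9}  B5 = {1, 5, 7, 9}  B6 = {1, 2, 5, 9}
Tree: B1–B2, B2–B3, B1–B4, B1–B5, B5–B6
Every bag has size at most 4, so the width is 4 − 1 = 3 and tw(G) ≤ 3. On the other hand G contains the 4-clique {1, 2, 5, 9}. A clique must lie in a single bag of any decomposition, so no decomposition can have width below 3. Hence tw(G) = 3 exactly.

3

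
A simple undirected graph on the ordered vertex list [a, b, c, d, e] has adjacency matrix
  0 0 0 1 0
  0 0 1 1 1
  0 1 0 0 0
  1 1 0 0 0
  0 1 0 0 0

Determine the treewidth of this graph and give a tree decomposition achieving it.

Every bag has size at most 2, so the width is 2 − 1 = 1 and tw(G) ≤ 1. G has an edge, so its treewidth is at least 1. The upper and lower bounds meet at 1, so that is the treewidth.

Treewidth 1.
One optimal decomposition is:
Bags: B1 = {b, c}  B2 = {b, d}  B3 = {b, e}  B4 = {a, d}
Tree: B1–B2, B1–B3, B2–B4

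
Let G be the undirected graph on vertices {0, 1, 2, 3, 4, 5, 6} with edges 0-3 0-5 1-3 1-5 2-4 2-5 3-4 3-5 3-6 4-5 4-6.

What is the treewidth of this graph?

2

A width-2 tree decomposition is:
Bags: B1 = {3, 4, 5}  B2 = {0, 3, 5}  B3 = {3, 4, 6}  B4 = {2, 4, 5}  B5 = {1, 3, 5}
Tree: B1–B2, B1–B3, B1–B4, B1–B5
The largest bag has 3 vertices, giving width 2; this decomposition certifies tw(G) ≤ 2. On the other hand G contains the 3-clique {2, 4, 5}. A clique must lie in a single bag of any decomposition, so no decomposition can have width below 2. The upper and lower bounds meet at 2, so that is the treewidth.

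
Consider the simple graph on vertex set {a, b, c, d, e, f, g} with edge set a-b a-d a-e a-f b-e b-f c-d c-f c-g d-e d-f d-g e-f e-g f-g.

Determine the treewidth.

A width-3 tree decomposition is:
Bags: B1 = {d, e, f, g}  B2 = {a, d, e, f}  B3 = {a, b, e, f}  B4 = {c, d, f, g}
Tree: B1–B2, B2–B3, B1–B4
Each bag holds 4 vertices, so the decomposition has width 3, which upper-bounds the treewidth. For the lower bound, the 4 vertices {d, e, f, g} are pairwise adjacent, and any tree decomposition puts a clique entirely inside one bag — forcing width ≥ 3. Therefore the treewidth is 3.

3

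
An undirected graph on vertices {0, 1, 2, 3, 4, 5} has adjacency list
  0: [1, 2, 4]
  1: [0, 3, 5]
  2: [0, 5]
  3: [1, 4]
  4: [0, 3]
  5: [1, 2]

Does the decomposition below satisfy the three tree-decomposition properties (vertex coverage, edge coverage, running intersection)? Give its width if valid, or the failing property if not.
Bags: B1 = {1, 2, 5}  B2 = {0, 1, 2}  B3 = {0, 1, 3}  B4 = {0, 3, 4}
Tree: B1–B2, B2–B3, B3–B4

Every vertex of G appears in some bag (union = {0, 1, 2, 3, 4, 5}); every edge is covered by a bag; and for each vertex v the set of bags containing v is connected in the bag tree. The decomposition is therefore valid. The largest bag has 3 vertices, so the width is 2.

Yes; width 2.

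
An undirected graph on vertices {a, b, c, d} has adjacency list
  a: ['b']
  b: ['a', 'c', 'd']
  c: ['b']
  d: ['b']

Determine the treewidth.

1

A width-1 tree decomposition is:
Bags: B1 = {b, c}  B2 = {b, d}  B3 = {a, b}
Tree: B1–B2, B1–B3
Each bag holds 2 vertices, so the decomposition has width 1, which upper-bounds the treewidth. Any graph with an edge has treewidth ≥ 1, and G has the edge c–b. The upper and lower bounds meet at 1, so that is the treewidth.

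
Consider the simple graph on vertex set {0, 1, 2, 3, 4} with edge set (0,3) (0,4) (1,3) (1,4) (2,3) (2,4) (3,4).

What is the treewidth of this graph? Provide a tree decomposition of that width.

Treewidth 2.
One optimal decomposition is:
Bags: B1 = {2, 3, 4}  B2 = {1, 3, 4}  B3 = {0, 3, 4}
Tree: B1–B2, B2–B3

The largest bag has 3 vertices, giving width 2; this decomposition certifies tw(G) ≤ 2. On the other hand G contains the 3-clique {0, 3, 4}. A clique must lie in a single bag of any decomposition, so no decomposition can have width below 2. Hence tw(G) = 2 exactly.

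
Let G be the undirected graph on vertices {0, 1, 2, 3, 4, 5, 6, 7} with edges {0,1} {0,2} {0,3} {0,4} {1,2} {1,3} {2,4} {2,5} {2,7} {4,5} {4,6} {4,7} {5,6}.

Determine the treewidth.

2

A width-2 tree decomposition is:
Bags: B1 = {0, 2, 4}  B2 = {2, 4, 7}  B3 = {2, 4, 5}  B4 = {0, 1, 2}  B5 = {0, 1, 3}  B6 = {4, 5, 6}
Tree: B1–B2, B2–B3, B1–B4, B4–B5, B3–B6
Each bag holds 3 vertices, so the decomposition has width 2, which upper-bounds the treewidth. Conversely, {0, 1, 2} is a clique of size 3, and the vertices of any clique must share a bag in every tree decomposition; so some bag has ≥ 3 vertices and tw(G) ≥ 2. Therefore the treewidth is 2.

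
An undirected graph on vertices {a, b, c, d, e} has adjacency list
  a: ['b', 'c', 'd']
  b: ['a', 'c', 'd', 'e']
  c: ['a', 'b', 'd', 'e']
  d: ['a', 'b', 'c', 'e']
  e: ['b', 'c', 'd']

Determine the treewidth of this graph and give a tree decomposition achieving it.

Treewidth 3.
Bags: B1 = {b, c, d, e}  B2 = {a, b, c, d}
Tree: B1–B2

Every bag has size at most 4, so the width is 4 − 1 = 3 and tw(G) ≤ 3. For the lower bound, the 4 vertices {b, c, d, e} are pairwise adjacent, and any tree decomposition puts a clique entirely inside one bag — forcing width ≥ 3. Combining the bounds, tw(G) = 3.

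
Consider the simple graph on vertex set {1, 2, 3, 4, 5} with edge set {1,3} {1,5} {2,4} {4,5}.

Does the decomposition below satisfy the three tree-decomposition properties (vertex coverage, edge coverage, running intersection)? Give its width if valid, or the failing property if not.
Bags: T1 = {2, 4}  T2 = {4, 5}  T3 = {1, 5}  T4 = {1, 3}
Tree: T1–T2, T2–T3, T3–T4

Yes; width 1.

Vertex coverage: the bags together contain {1, 2, 3, 4, 5}, the full vertex set. Edge coverage: each edge of G has both endpoints in at least one bag. Running intersection: for every vertex, the bags containing it form a connected subtree. All three properties hold, so this is a valid tree decomposition of width max|bag| − 1 = 1, and hence tw(G) ≤ 1.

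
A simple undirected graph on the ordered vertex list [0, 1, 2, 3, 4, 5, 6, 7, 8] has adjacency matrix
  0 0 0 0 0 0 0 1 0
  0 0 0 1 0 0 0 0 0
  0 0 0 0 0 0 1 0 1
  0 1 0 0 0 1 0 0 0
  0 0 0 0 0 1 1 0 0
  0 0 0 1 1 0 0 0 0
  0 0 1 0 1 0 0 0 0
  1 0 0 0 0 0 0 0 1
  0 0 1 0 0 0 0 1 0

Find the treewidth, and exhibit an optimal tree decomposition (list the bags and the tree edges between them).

Treewidth 1.
Bags: B1 = {0, 7}  B2 = {7, 8}  B3 = {2, 8}  B4 = {2, 6}  B5 = {4, 6}  B6 = {4, 5}  B7 = {3, 5}  B8 = {1, 3}
Tree: B1–B2, B2–B3, B3–B4, B4–B5, B5–B6, B6–B7, B7–B8

Every bag has size at most 2, so the width is 2 − 1 = 1 and tw(G) ≤ 1. Since G has at least one edge (e.g. 0–7), it is not an edgeless graph, so tw(G) ≥ 1. The upper and lower bounds meet at 1, so that is the treewidth.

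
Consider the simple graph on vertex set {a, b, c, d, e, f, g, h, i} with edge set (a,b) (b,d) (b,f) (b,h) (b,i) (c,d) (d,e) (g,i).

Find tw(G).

1

A width-1 tree decomposition is:
Bags: B1 = {b, d}  B2 = {c, d}  B3 = {d, e}  B4 = {b, i}  B5 = {b, h}  B6 = {b, f}  B7 = {g, i}  B8 = {a, b}
Tree: B1–B2, B1–B3, B1–B4, B1–B5, B1–B6, B4–B7, B6–B8
Every bag has size at most 2, so the width is 2 − 1 = 1 and tw(G) ≤ 1. Any graph with an edge has treewidth ≥ 1, and G has the edge d–b. Hence tw(G) = 1 exactly.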